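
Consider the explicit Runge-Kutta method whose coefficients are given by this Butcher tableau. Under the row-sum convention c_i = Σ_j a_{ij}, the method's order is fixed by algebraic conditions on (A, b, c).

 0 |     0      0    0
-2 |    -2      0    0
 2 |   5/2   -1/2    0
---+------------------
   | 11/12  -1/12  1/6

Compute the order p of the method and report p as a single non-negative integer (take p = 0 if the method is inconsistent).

b = (11/12, -1/12, 1/6)
c = (0, -2, 2)
Ac = (0, 0, 1)
Σ b_i: 11/12·1 + (-1/12)·1 + 1/6·1 = 1 ✓
b·c: (-1/12)·(-2) + 1/6·2 = 1/2 ✓
b·c²: (-1/12)·4 + 1/6·4 = 1/3 ✓
b·Ac: 1/6·1 = 1/6 ✓; 3 stages ⇒ order 3.

3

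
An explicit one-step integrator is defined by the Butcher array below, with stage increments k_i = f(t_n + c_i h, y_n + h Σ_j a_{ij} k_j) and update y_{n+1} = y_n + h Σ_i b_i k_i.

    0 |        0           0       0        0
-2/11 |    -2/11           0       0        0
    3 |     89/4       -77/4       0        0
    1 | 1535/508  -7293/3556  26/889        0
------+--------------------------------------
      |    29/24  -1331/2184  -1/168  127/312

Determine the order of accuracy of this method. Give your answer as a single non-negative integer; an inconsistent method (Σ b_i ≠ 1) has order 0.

4

b = (29/24, -1331/2184, -1/168, 127/312)
c = (0, -2/11, 3, 1)
Ac = (0, 0, 7/2, 117/254)
Σ b_i: 29/24·1 + (-1331/2184)·1 + (-1/168)·1 + 127/312·1 = 1 ✓
b·c: (-1331/2184)·(-2/11) + (-1/168)·3 + 127/312·1 = 1/2 ✓
b·c²: (-1331/2184)·4/121 + (-1/168)·9 + 127/312·1 = 1/3 ✓
b·Ac: (-1/168)·7/2 + 127/312·117/254 = 1/6 ✓
b·c³: (-1331/2184)·(-8/1331) + (-1/168)·27 + 127/312·1 = 1/4 ✓
b·(c∘Ac): (-1/168)·21/2 + 127/312·117/254 = 1/8 ✓
b·Ac²: (-1/168)·(-7/11) + 127/312·273/1397 = 1/12 ✓
b·A²c: 127/312·13/127 = 1/24 ✓; 4 stages ⇒ order 4.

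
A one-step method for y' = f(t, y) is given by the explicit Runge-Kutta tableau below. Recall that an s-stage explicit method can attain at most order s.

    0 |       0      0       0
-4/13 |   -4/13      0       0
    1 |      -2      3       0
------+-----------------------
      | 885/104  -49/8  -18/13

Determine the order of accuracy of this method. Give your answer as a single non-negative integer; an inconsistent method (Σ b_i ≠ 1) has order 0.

b = (885/104, -49/8, -18/13)
c = (0, -4/13, 1)
Ac = (0, 0, -12/13)
Σ b_i: 885/104·1 + (-49/8)·1 + (-18/13)·1 = 1 ✓
b·c: (-49/8)·(-4/13) + (-18/13)·1 = 1/2 ✓
b·c²: (-49/8)·16/169 + (-18/13)·1 = -332/169 ≠ 1/3 ⇒ order 2.
b·Ac: (-18/13)·(-12/13) = 216/169 ≠ 1/6

2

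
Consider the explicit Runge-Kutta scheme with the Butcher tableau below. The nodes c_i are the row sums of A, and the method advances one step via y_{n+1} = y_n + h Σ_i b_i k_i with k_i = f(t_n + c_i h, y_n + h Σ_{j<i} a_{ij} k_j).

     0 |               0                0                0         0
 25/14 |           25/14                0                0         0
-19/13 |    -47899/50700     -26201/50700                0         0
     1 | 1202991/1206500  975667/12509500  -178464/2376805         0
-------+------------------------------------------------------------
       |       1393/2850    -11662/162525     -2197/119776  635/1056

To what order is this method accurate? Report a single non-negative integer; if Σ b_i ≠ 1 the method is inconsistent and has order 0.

b = (1393/2850, -11662/162525, -2197/119776, 635/1056)
c = (0, 25/14, -19/13, 1)
Ac = (0, 0, -3743/4056, 253/1016)
Σ b_i: 1393/2850·1 + (-11662/162525)·1 + (-2197/119776)·1 + 635/1056·1 = 1 ✓
b·c: (-11662/162525)·25/14 + (-2197/119776)·(-19/13) + 635/1056·1 = 1/2 ✓
b·c²: (-11662/162525)·625/196 + (-2197/119776)·361/169 + 635/1056·1 = 1/3 ✓
b·Ac: (-2197/119776)·(-3743/4056) + 635/1056·253/1016 = 1/6 ✓
b·c³: (-11662/162525)·15625/2744 + (-2197/119776)·(-6859/2197) + 635/1056·1 = 1/4 ✓
b·(c∘Ac): (-2197/119776)·71117/52728 + 635/1056·253/1016 = 1/8 ✓
b·Ac²: (-2197/119776)·(-93575/56784) + 635/1056·6281/71120 = 1/12 ✓
b·A²c: 635/1056·44/635 = 1/24 ✓; 4 stages ⇒ order 4.

4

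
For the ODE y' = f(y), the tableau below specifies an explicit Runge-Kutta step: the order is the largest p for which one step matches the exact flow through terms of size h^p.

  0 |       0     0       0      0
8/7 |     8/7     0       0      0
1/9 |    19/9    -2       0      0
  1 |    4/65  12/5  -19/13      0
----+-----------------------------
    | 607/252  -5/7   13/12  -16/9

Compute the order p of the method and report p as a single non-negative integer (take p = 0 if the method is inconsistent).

1

b = (607/252, -5/7, 13/12, -16/9)
c = (0, 8/7, 1/9, 1)
Ac = (0, 0, -16/7, 10567/4095)
Σ b_i: 607/252·1 + (-5/7)·1 + 13/12·1 + (-16/9)·1 = 1 ✓
b·c: (-5/7)·8/7 + 13/12·1/9 + (-16/9)·1 = -13091/5292 ≠ 1/2 ⇒ order 1.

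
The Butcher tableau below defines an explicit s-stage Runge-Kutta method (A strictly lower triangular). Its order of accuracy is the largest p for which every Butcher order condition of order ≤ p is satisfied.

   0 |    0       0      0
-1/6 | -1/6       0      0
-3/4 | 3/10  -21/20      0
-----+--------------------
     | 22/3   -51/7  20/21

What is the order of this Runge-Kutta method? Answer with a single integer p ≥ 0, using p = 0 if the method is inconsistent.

3

b = (22/3, -51/7, 20/21)
c = (0, -1/6, -3/4)
Ac = (0, 0, 7/40)
Σ b_i: 22/3·1 + (-51/7)·1 + 20/21·1 = 1 ✓
b·c: (-51/7)·(-1/6) + 20/21·(-3/4) = 1/2 ✓
b·c²: (-51/7)·1/36 + 20/21·9/16 = 1/3 ✓
b·Ac: 20/21·7/40 = 1/6 ✓; 3 stages ⇒ order 3.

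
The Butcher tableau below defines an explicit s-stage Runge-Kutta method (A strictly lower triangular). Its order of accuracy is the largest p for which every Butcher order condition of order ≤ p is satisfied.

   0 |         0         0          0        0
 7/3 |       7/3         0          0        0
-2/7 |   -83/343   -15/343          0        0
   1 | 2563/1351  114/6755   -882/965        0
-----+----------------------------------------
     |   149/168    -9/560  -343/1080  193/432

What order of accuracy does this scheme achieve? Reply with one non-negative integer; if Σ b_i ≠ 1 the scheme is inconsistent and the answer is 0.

b = (149/168, -9/560, -343/1080, 193/432)
c = (0, 7/3, -2/7, 1)
Ac = (0, 0, -5/49, 58/193)
Σ b_i: 149/168·1 + (-9/560)·1 + (-343/1080)·1 + 193/432·1 = 1 ✓
b·c: (-9/560)·7/3 + (-343/1080)·(-2/7) + 193/432·1 = 1/2 ✓
b·c²: (-9/560)·49/9 + (-343/1080)·4/49 + 193/432·1 = 1/3 ✓
b·Ac: (-343/1080)·(-5/49) + 193/432·58/193 = 1/6 ✓
b·c³: (-9/560)·343/27 + (-343/1080)·(-8/343) + 193/432·1 = 1/4 ✓
b·(c∘Ac): (-343/1080)·10/343 + 193/432·58/193 = 1/8 ✓
b·Ac²: (-343/1080)·(-5/21) + 193/432·10/579 = 1/12 ✓
b·A²c: 193/432·18/193 = 1/24 ✓; 4 stages ⇒ order 4.

4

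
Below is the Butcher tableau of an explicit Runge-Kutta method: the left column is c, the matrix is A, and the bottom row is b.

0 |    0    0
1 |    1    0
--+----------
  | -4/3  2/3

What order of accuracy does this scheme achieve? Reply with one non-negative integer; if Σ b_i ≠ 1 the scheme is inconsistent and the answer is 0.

0

b = (-4/3, 2/3)
c = (0, 1)
Σ b_i: (-4/3)·1 + 2/3·1 = -2/3 ≠ 1 ⇒ order 0.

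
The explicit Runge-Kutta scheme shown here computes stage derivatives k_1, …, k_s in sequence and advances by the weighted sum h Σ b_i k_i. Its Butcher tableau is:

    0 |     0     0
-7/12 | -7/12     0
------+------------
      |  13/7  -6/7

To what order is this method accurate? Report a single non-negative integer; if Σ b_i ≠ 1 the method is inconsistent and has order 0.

2

b = (13/7, -6/7)
c = (0, -7/12)
Σ b_i: 13/7·1 + (-6/7)·1 = 1 ✓
b·c: (-6/7)·(-7/12) = 1/2 ✓; 2 stages ⇒ order 2.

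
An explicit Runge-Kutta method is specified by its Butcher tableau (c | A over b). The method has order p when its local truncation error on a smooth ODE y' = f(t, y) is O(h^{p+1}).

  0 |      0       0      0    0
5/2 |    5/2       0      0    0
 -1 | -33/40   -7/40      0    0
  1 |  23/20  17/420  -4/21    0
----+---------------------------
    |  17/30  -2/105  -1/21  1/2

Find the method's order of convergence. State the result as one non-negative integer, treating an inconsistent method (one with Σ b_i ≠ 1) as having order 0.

b = (17/30, -2/105, -1/21, 1/2)
c = (0, 5/2, -1, 1)
Ac = (0, 0, -7/16, 7/24)
Σ b_i: 17/30·1 + (-2/105)·1 + (-1/21)·1 + 1/2·1 = 1 ✓
b·c: (-2/105)·5/2 + (-1/21)·(-1) + 1/2·1 = 1/2 ✓
b·c²: (-2/105)·25/4 + (-1/21)·1 + 1/2·1 = 1/3 ✓
b·Ac: (-1/21)·(-7/16) + 1/2·7/24 = 1/6 ✓
b·c³: (-2/105)·125/8 + (-1/21)·(-1) + 1/2·1 = 1/4 ✓
b·(c∘Ac): (-1/21)·7/16 + 1/2·7/24 = 1/8 ✓
b·Ac²: (-1/21)·(-35/32) + 1/2·1/16 = 1/12 ✓
b·A²c: 1/2·1/12 = 1/24 ✓; 4 stages ⇒ order 4.

4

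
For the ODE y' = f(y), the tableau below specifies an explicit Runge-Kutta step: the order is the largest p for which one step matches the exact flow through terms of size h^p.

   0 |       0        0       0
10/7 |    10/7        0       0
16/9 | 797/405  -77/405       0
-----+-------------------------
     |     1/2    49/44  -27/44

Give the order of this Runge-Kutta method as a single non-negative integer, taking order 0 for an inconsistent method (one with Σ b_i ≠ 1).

3

b = (1/2, 49/44, -27/44)
c = (0, 10/7, 16/9)
Ac = (0, 0, -22/81)
Σ b_i: 1/2·1 + 49/44·1 + (-27/44)·1 = 1 ✓
b·c: 49/44·10/7 + (-27/44)·16/9 = 1/2 ✓
b·c²: 49/44·100/49 + (-27/44)·256/81 = 1/3 ✓
b·Ac: (-27/44)·(-22/81) = 1/6 ✓; 3 stages ⇒ order 3.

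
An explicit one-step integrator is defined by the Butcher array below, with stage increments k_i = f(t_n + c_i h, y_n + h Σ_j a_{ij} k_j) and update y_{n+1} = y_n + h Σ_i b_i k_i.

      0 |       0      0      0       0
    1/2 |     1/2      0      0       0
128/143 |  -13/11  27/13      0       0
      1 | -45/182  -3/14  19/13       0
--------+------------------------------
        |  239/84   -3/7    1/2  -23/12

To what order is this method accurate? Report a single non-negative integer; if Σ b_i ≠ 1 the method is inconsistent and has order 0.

b = (239/84, -3/7, 1/2, -23/12)
c = (0, 1/2, 128/143, 1)
Ac = (0, 0, 27/26, 62519/52052)
Σ b_i: 239/84·1 + (-3/7)·1 + 1/2·1 + (-23/12)·1 = 1 ✓
b·c: (-3/7)·1/2 + 1/2·128/143 + (-23/12)·1 = -20221/12012 ≠ 1/2 ⇒ order 1.

1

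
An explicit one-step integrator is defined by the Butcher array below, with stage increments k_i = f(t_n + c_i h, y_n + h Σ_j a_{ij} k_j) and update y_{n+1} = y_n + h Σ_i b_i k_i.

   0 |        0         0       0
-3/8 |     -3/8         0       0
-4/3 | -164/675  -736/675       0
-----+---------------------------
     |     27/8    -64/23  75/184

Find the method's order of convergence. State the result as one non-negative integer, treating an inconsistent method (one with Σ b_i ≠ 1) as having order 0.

3

b = (27/8, -64/23, 75/184)
c = (0, -3/8, -4/3)
Ac = (0, 0, 92/225)
Σ b_i: 27/8·1 + (-64/23)·1 + 75/184·1 = 1 ✓
b·c: (-64/23)·(-3/8) + 75/184·(-4/3) = 1/2 ✓
b·c²: (-64/23)·9/64 + 75/184·16/9 = 1/3 ✓
b·Ac: 75/184·92/225 = 1/6 ✓; 3 stages ⇒ order 3.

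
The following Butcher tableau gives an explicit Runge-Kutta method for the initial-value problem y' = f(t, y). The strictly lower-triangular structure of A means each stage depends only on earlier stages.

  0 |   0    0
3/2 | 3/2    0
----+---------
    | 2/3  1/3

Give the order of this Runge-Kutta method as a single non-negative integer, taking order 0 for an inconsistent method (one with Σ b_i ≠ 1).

b = (2/3, 1/3)
c = (0, 3/2)
Σ b_i: 2/3·1 + 1/3·1 = 1 ✓
b·c: 1/3·3/2 = 1/2 ✓; 2 stages ⇒ order 2.

2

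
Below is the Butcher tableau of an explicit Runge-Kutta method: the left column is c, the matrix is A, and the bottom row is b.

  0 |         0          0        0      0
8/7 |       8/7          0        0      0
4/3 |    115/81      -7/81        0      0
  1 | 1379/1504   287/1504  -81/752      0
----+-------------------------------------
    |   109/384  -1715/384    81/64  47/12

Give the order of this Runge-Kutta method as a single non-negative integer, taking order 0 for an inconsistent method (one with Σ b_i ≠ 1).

4

b = (109/384, -1715/384, 81/64, 47/12)
c = (0, 8/7, 4/3, 1)
Ac = (0, 0, -8/81, 7/94)
Σ b_i: 109/384·1 + (-1715/384)·1 + 81/64·1 + 47/12·1 = 1 ✓
b·c: (-1715/384)·8/7 + 81/64·4/3 + 47/12·1 = 1/2 ✓
b·c²: (-1715/384)·64/49 + 81/64·16/9 + 47/12·1 = 1/3 ✓
b·Ac: 81/64·(-8/81) + 47/12·7/94 = 1/6 ✓
b·c³: (-1715/384)·512/343 + 81/64·64/27 + 47/12·1 = 1/4 ✓
b·(c∘Ac): 81/64·(-32/243) + 47/12·7/94 = 1/8 ✓
b·Ac²: 81/64·(-64/567) + 47/12·19/329 = 1/12 ✓
b·A²c: 47/12·1/94 = 1/24 ✓; 4 stages ⇒ order 4.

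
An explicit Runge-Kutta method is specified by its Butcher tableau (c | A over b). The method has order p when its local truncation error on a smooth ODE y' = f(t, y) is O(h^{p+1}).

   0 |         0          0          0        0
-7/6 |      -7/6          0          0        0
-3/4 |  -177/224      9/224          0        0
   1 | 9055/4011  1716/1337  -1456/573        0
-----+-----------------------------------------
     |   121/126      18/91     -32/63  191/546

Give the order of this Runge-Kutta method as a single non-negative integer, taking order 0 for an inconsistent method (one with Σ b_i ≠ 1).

b = (121/126, 18/91, -32/63, 191/546)
c = (0, -7/6, -3/4, 1)
Ac = (0, 0, -3/64, 78/191)
Σ b_i: 121/126·1 + 18/91·1 + (-32/63)·1 + 191/546·1 = 1 ✓
b·c: 18/91·(-7/6) + (-32/63)·(-3/4) + 191/546·1 = 1/2 ✓
b·c²: 18/91·49/36 + (-32/63)·9/16 + 191/546·1 = 1/3 ✓
b·Ac: (-32/63)·(-3/64) + 191/546·78/191 = 1/6 ✓
b·c³: 18/91·(-343/216) + (-32/63)·(-27/64) + 191/546·1 = 1/4 ✓
b·(c∘Ac): (-32/63)·9/256 + 191/546·78/191 = 1/8 ✓
b·Ac²: (-32/63)·7/128 + 191/546·182/573 = 1/12 ✓
b·A²c: 191/546·91/764 = 1/24 ✓; 4 stages ⇒ order 4.

4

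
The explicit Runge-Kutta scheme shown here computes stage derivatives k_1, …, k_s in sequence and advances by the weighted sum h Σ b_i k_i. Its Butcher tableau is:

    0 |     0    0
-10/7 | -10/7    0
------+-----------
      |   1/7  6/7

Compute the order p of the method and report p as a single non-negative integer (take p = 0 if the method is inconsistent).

b = (1/7, 6/7)
c = (0, -10/7)
Σ b_i: 1/7·1 + 6/7·1 = 1 ✓
b·c: 6/7·(-10/7) = -60/49 ≠ 1/2 ⇒ order 1.

1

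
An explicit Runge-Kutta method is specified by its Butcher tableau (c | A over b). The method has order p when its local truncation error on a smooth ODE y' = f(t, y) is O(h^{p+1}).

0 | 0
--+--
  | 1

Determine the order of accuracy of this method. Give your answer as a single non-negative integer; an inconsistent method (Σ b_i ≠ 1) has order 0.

b = (1)
c = (0)
Σ b_i: 1·1 = 1 ✓; 1 stage ⇒ order 1.

1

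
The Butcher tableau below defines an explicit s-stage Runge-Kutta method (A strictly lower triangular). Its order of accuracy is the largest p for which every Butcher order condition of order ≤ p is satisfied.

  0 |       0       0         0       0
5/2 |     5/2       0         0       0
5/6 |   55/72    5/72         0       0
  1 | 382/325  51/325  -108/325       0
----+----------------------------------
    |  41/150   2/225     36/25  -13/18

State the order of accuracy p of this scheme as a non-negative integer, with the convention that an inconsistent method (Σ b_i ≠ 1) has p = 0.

4

b = (41/150, 2/225, 36/25, -13/18)
c = (0, 5/2, 5/6, 1)
Ac = (0, 0, 25/144, 3/26)
Σ b_i: 41/150·1 + 2/225·1 + 36/25·1 + (-13/18)·1 = 1 ✓
b·c: 2/225·5/2 + 36/25·5/6 + (-13/18)·1 = 1/2 ✓
b·c²: 2/225·25/4 + 36/25·25/36 + (-13/18)·1 = 1/3 ✓
b·Ac: 36/25·25/144 + (-13/18)·3/26 = 1/6 ✓
b·c³: 2/225·125/8 + 36/25·125/216 + (-13/18)·1 = 1/4 ✓
b·(c∘Ac): 36/25·125/864 + (-13/18)·3/26 = 1/8 ✓
b·Ac²: 36/25·125/288 + (-13/18)·3/4 = 1/12 ✓
b·A²c: (-13/18)·(-3/52) = 1/24 ✓; 4 stages ⇒ order 4.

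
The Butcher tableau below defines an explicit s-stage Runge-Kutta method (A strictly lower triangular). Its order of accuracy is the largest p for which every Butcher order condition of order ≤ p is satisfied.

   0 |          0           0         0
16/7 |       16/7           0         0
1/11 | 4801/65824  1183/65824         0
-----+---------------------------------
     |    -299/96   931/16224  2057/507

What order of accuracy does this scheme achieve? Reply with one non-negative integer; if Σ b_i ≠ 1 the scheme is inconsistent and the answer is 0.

b = (-299/96, 931/16224, 2057/507)
c = (0, 16/7, 1/11)
Ac = (0, 0, 169/4114)
Σ b_i: (-299/96)·1 + 931/16224·1 + 2057/507·1 = 1 ✓
b·c: 931/16224·16/7 + 2057/507·1/11 = 1/2 ✓
b·c²: 931/16224·256/49 + 2057/507·1/121 = 1/3 ✓
b·Ac: 2057/507·169/4114 = 1/6 ✓; 3 stages ⇒ order 3.

3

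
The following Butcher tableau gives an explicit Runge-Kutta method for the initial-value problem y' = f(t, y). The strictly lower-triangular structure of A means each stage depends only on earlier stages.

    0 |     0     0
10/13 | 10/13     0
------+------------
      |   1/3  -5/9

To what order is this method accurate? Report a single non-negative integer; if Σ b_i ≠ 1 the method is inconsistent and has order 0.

0

b = (1/3, -5/9)
c = (0, 10/13)
Σ b_i: 1/3·1 + (-5/9)·1 = -2/9 ≠ 1 ⇒ order 0.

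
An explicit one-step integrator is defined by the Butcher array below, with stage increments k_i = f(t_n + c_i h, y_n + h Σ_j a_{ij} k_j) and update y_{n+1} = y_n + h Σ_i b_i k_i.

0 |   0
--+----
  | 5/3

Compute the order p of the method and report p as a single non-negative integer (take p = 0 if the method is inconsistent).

b = (5/3)
c = (0)
Σ b_i: 5/3·1 = 5/3 ≠ 1 ⇒ order 0.

0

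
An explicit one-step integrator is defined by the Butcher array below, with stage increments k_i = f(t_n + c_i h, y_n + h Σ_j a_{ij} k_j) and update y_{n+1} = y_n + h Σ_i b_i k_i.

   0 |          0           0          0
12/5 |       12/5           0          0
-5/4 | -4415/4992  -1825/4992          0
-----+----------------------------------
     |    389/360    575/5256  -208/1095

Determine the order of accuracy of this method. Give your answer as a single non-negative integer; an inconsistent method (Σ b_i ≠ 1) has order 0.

b = (389/360, 575/5256, -208/1095)
c = (0, 12/5, -5/4)
Ac = (0, 0, -365/416)
Σ b_i: 389/360·1 + 575/5256·1 + (-208/1095)·1 = 1 ✓
b·c: 575/5256·12/5 + (-208/1095)·(-5/4) = 1/2 ✓
b·c²: 575/5256·144/25 + (-208/1095)·25/16 = 1/3 ✓
b·Ac: (-208/1095)·(-365/416) = 1/6 ✓; 3 stages ⇒ order 3.

3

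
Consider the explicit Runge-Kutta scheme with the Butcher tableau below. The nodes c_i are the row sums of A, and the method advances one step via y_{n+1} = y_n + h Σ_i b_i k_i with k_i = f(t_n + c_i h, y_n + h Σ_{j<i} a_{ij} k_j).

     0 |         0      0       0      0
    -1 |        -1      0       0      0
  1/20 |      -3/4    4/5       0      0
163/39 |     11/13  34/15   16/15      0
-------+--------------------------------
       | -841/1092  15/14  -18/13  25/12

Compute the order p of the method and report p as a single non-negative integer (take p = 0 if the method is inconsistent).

b = (-841/1092, 15/14, -18/13, 25/12)
c = (0, -1, 1/20, 163/39)
Ac = (0, 0, -4/5, -166/75)
Σ b_i: (-841/1092)·1 + 15/14·1 + (-18/13)·1 + 25/12·1 = 1 ✓
b·c: 15/14·(-1) + (-18/13)·1/20 + 25/12·163/39 = 123941/16380 ≠ 1/2 ⇒ order 1.

1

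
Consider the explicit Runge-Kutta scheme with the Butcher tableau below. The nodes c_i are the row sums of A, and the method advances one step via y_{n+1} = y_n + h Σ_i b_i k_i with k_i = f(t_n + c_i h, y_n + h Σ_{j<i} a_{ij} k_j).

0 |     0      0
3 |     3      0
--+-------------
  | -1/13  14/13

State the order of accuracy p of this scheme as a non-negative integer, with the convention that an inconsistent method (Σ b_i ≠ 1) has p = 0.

1

b = (-1/13, 14/13)
c = (0, 3)
Σ b_i: (-1/13)·1 + 14/13·1 = 1 ✓
b·c: 14/13·3 = 42/13 ≠ 1/2 ⇒ order 1.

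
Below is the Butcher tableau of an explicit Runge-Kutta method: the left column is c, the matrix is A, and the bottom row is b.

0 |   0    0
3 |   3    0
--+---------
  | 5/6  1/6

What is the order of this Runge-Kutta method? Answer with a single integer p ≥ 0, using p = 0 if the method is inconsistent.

2

b = (5/6, 1/6)
c = (0, 3)
Σ b_i: 5/6·1 + 1/6·1 = 1 ✓
b·c: 1/6·3 = 1/2 ✓; 2 stages ⇒ order 2.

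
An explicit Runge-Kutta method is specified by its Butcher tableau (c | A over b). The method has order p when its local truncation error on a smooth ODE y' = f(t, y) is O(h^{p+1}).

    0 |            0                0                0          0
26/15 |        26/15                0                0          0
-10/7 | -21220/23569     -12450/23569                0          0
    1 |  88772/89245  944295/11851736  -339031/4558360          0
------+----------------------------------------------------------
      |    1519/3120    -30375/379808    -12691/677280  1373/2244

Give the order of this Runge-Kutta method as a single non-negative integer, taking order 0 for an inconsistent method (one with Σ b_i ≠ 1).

b = (1519/3120, -30375/379808, -12691/677280, 1373/2244)
c = (0, 26/15, -10/7, 1)
Ac = (0, 0, -1660/1813, 671/2746)
Σ b_i: 1519/3120·1 + (-30375/379808)·1 + (-12691/677280)·1 + 1373/2244·1 = 1 ✓
b·c: (-30375/379808)·26/15 + (-12691/677280)·(-10/7) + 1373/2244·1 = 1/2 ✓
b·c²: (-30375/379808)·676/225 + (-12691/677280)·100/49 + 1373/2244·1 = 1/3 ✓
b·Ac: (-12691/677280)·(-1660/1813) + 1373/2244·671/2746 = 1/6 ✓
b·c³: (-30375/379808)·17576/3375 + (-12691/677280)·(-1000/343) + 1373/2244·1 = 1/4 ✓
b·(c∘Ac): (-12691/677280)·16600/12691 + 1373/2244·671/2746 = 1/8 ✓
b·Ac²: (-12691/677280)·(-8632/5439) + 1373/2244·1804/20595 = 1/12 ✓
b·A²c: 1373/2244·187/2746 = 1/24 ✓; 4 stages ⇒ order 4.

4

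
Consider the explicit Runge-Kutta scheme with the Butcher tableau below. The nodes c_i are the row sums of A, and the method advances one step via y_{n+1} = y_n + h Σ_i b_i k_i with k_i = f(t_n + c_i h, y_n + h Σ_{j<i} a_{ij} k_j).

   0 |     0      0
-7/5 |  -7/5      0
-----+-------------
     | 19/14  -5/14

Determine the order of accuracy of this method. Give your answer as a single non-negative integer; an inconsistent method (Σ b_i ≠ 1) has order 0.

2

b = (19/14, -5/14)
c = (0, -7/5)
Σ b_i: 19/14·1 + (-5/14)·1 = 1 ✓
b·c: (-5/14)·(-7/5) = 1/2 ✓; 2 stages ⇒ order 2.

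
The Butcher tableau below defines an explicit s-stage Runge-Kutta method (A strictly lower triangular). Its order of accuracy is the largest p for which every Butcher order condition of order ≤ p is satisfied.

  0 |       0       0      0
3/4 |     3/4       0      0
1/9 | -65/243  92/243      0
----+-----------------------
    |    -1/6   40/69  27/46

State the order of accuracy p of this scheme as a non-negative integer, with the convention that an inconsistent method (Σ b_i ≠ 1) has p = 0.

3

b = (-1/6, 40/69, 27/46)
c = (0, 3/4, 1/9)
Ac = (0, 0, 23/81)
Σ b_i: (-1/6)·1 + 40/69·1 + 27/46·1 = 1 ✓
b·c: 40/69·3/4 + 27/46·1/9 = 1/2 ✓
b·c²: 40/69·9/16 + 27/46·1/81 = 1/3 ✓
b·Ac: 27/46·23/81 = 1/6 ✓; 3 stages ⇒ order 3.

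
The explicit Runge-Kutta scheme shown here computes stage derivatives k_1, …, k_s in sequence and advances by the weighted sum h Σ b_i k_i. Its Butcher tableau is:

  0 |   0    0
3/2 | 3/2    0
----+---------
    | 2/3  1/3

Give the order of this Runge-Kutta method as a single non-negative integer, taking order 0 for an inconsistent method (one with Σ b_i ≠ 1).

2

b = (2/3, 1/3)
c = (0, 3/2)
Σ b_i: 2/3·1 + 1/3·1 = 1 ✓
b·c: 1/3·3/2 = 1/2 ✓; 2 stages ⇒ order 2.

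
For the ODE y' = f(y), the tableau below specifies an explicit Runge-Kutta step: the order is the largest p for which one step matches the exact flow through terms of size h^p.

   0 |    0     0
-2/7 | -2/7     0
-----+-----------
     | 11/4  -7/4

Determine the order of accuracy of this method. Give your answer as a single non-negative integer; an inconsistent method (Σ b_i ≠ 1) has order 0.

2

b = (11/4, -7/4)
c = (0, -2/7)
Σ b_i: 11/4·1 + (-7/4)·1 = 1 ✓
b·c: (-7/4)·(-2/7) = 1/2 ✓; 2 stages ⇒ order 2.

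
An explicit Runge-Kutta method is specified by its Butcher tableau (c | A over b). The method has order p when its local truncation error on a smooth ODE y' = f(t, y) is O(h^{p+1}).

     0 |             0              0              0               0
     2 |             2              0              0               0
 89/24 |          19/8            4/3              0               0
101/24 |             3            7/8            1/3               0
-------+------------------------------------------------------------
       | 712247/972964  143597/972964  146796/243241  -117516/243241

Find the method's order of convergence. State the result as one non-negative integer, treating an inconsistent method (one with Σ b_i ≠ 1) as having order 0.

b = (712247/972964, 143597/972964, 146796/243241, -117516/243241)
c = (0, 2, 89/24, 101/24)
Ac = (0, 0, 8/3, 215/72)
Σ b_i: 712247/972964·1 + 143597/972964·1 + 146796/243241·1 + (-117516/243241)·1 = 1 ✓
b·c: 143597/972964·2 + 146796/243241·89/24 + (-117516/243241)·101/24 = 1/2 ✓
b·c²: 143597/972964·4 + 146796/243241·7921/576 + (-117516/243241)·10201/576 = 1/3 ✓
b·Ac: 146796/243241·8/3 + (-117516/243241)·215/72 = 1/6 ✓
b·c³: 143597/972964·8 + 146796/243241·704969/13824 + (-117516/243241)·1030301/13824 = -283751107/70053408 ≠ 1/4 ⇒ order 3.
b·(c∘Ac): 146796/243241·89/9 + (-117516/243241)·21715/1728 = -3617491/35026704 ≠ 1/8
b·Ac²: 146796/243241·16/3 + (-117516/243241)·13969/1728 = -24059089/35026704 ≠ 1/12
b·A²c: (-117516/243241)·8/9 = -313376/729723 ≠ 1/24

3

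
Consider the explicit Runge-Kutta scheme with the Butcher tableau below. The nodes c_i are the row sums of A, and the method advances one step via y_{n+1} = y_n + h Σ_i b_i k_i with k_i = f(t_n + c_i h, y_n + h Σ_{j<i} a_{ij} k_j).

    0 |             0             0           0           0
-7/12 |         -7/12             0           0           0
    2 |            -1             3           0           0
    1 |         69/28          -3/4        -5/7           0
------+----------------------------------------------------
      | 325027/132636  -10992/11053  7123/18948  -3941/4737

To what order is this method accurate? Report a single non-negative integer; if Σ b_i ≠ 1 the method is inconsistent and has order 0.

3

b = (325027/132636, -10992/11053, 7123/18948, -3941/4737)
c = (0, -7/12, 2, 1)
Ac = (0, 0, -7/4, -111/112)
Σ b_i: 325027/132636·1 + (-10992/11053)·1 + 7123/18948·1 + (-3941/4737)·1 = 1 ✓
b·c: (-10992/11053)·(-7/12) + 7123/18948·2 + (-3941/4737)·1 = 1/2 ✓
b·c²: (-10992/11053)·49/144 + 7123/18948·4 + (-3941/4737)·1 = 1/3 ✓
b·Ac: 7123/18948·(-7/4) + (-3941/4737)·(-111/112) = 1/6 ✓
b·c³: (-10992/11053)·(-343/1728) + 7123/18948·8 + (-3941/4737)·1 = 134881/56844 ≠ 1/4 ⇒ order 3.
b·(c∘Ac): 7123/18948·(-7/2) + (-3941/4737)·(-111/112) = -37229/75792 ≠ 1/8
b·Ac²: 7123/18948·49/48 + (-3941/4737)·(-4183/1344) = 112669/37896 ≠ 1/12
b·A²c: (-3941/4737)·5/4 = -19705/18948 ≠ 1/24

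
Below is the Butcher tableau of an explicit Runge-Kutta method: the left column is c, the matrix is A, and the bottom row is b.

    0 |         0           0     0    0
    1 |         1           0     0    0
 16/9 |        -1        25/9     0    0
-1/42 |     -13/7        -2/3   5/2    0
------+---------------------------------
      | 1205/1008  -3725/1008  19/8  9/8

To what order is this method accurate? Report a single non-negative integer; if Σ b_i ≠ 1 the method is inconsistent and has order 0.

2

b = (1205/1008, -3725/1008, 19/8, 9/8)
c = (0, 1, 16/9, -1/42)
Ac = (0, 0, 25/9, 34/9)
Σ b_i: 1205/1008·1 + (-3725/1008)·1 + 19/8·1 + 9/8·1 = 1 ✓
b·c: (-3725/1008)·1 + 19/8·16/9 + 9/8·(-1/42) = 1/2 ✓
b·c²: (-3725/1008)·1 + 19/8·256/81 + 9/8·1/1764 = 484075/127008 ≠ 1/3 ⇒ order 2.
b·Ac: 19/8·25/9 + 9/8·34/9 = 781/72 ≠ 1/6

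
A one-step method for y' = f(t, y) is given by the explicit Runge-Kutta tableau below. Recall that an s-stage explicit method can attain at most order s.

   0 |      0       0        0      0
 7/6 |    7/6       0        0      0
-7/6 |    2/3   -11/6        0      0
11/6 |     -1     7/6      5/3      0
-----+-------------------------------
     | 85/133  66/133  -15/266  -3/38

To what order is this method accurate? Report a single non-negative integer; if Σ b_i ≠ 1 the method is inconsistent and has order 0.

3

b = (85/133, 66/133, -15/266, -3/38)
c = (0, 7/6, -7/6, 11/6)
Ac = (0, 0, -77/36, -7/12)
Σ b_i: 85/133·1 + 66/133·1 + (-15/266)·1 + (-3/38)·1 = 1 ✓
b·c: 66/133·7/6 + (-15/266)·(-7/6) + (-3/38)·11/6 = 1/2 ✓
b·c²: 66/133·49/36 + (-15/266)·49/36 + (-3/38)·121/36 = 1/3 ✓
b·Ac: (-15/266)·(-77/36) + (-3/38)·(-7/12) = 1/6 ✓
b·c³: 66/133·343/216 + (-15/266)·(-343/216) + (-3/38)·1331/216 = 535/1368 ≠ 1/4 ⇒ order 3.
b·(c∘Ac): (-15/266)·539/216 + (-3/38)·(-77/72) = -77/1368 ≠ 1/8
b·Ac²: (-15/266)·(-539/216) + (-3/38)·833/216 = -28/171 ≠ 1/12
b·A²c: (-3/38)·(-385/108) = 385/1368 ≠ 1/24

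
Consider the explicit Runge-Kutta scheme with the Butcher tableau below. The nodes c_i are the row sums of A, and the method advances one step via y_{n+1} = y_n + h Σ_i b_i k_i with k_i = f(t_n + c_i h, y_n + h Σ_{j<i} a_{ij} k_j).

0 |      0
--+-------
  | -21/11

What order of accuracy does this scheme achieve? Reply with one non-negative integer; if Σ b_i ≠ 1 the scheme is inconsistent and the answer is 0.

b = (-21/11)
c = (0)
Σ b_i: (-21/11)·1 = -21/11 ≠ 1 ⇒ order 0.

0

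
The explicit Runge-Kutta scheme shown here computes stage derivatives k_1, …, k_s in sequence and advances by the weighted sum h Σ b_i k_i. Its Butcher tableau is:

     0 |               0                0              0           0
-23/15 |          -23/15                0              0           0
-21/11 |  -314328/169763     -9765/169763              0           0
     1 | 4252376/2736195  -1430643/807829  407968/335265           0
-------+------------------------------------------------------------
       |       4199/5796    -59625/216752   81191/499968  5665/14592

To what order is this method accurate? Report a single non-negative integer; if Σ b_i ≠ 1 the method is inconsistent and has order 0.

4

b = (4199/5796, -59625/216752, 81191/499968, 5665/14592)
c = (0, -23/15, -21/11, 1)
Ac = (0, 0, 651/7381, 2223/5665)
Σ b_i: 4199/5796·1 + (-59625/216752)·1 + 81191/499968·1 + 5665/14592·1 = 1 ✓
b·c: (-59625/216752)·(-23/15) + 81191/499968·(-21/11) + 5665/14592·1 = 1/2 ✓
b·c²: (-59625/216752)·529/225 + 81191/499968·441/121 + 5665/14592·1 = 1/3 ✓
b·Ac: 81191/499968·651/7381 + 5665/14592·2223/5665 = 1/6 ✓
b·c³: (-59625/216752)·(-12167/3375) + 81191/499968·(-9261/1331) + 5665/14592·1 = 1/4 ✓
b·(c∘Ac): 81191/499968·(-13671/81191) + 5665/14592·2223/5665 = 1/8 ✓
b·Ac²: 81191/499968·(-4991/36905) + 5665/14592·23047/84975 = 1/12 ✓
b·A²c: 5665/14592·608/5665 = 1/24 ✓; 4 stages ⇒ order 4.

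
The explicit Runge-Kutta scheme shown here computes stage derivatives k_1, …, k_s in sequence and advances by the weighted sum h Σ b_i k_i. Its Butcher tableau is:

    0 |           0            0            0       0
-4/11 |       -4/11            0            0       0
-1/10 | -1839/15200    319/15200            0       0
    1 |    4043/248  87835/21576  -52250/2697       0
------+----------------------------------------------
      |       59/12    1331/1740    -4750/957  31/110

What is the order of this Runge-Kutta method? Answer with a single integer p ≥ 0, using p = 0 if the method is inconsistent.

4

b = (59/12, 1331/1740, -4750/957, 31/110)
c = (0, -4/11, -1/10, 1)
Ac = (0, 0, -29/3800, 85/186)
Σ b_i: 59/12·1 + 1331/1740·1 + (-4750/957)·1 + 31/110·1 = 1 ✓
b·c: 1331/1740·(-4/11) + (-4750/957)·(-1/10) + 31/110·1 = 1/2 ✓
b·c²: 1331/1740·16/121 + (-4750/957)·1/100 + 31/110·1 = 1/3 ✓
b·Ac: (-4750/957)·(-29/3800) + 31/110·85/186 = 1/6 ✓
b·c³: 1331/1740·(-64/1331) + (-4750/957)·(-1/1000) + 31/110·1 = 1/4 ✓
b·(c∘Ac): (-4750/957)·29/38000 + 31/110·85/186 = 1/8 ✓
b·Ac²: (-4750/957)·29/10450 + 31/110·235/682 = 1/12 ✓
b·A²c: 31/110·55/372 = 1/24 ✓; 4 stages ⇒ order 4.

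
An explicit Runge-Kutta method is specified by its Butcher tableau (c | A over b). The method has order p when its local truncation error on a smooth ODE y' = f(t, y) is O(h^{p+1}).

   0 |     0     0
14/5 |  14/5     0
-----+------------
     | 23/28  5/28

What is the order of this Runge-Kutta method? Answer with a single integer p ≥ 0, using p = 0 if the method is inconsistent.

b = (23/28, 5/28)
c = (0, 14/5)
Σ b_i: 23/28·1 + 5/28·1 = 1 ✓
b·c: 5/28·14/5 = 1/2 ✓; 2 stages ⇒ order 2.

2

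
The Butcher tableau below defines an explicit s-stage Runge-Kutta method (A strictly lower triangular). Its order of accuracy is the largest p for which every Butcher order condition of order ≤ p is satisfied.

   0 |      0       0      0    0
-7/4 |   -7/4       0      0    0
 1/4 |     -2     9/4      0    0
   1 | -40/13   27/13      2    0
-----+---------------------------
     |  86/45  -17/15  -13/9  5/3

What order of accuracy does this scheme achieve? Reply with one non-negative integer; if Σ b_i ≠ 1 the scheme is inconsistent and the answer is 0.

1

b = (86/45, -17/15, -13/9, 5/3)
c = (0, -7/4, 1/4, 1)
Ac = (0, 0, -63/16, -163/52)
Σ b_i: 86/45·1 + (-17/15)·1 + (-13/9)·1 + 5/3·1 = 1 ✓
b·c: (-17/15)·(-7/4) + (-13/9)·1/4 + 5/3·1 = 148/45 ≠ 1/2 ⇒ order 1.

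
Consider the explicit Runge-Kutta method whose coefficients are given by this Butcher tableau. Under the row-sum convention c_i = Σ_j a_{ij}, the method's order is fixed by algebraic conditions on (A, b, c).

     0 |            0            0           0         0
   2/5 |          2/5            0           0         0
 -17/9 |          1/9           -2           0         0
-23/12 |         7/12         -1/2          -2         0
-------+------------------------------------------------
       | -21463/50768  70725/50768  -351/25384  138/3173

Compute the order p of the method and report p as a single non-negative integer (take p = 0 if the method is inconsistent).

b = (-21463/50768, 70725/50768, -351/25384, 138/3173)
c = (0, 2/5, -17/9, -23/12)
Ac = (0, 0, -4/5, 161/45)
Σ b_i: (-21463/50768)·1 + 70725/50768·1 + (-351/25384)·1 + 138/3173·1 = 1 ✓
b·c: 70725/50768·2/5 + (-351/25384)·(-17/9) + 138/3173·(-23/12) = 1/2 ✓
b·c²: 70725/50768·4/25 + (-351/25384)·289/81 + 138/3173·529/144 = 1/3 ✓
b·Ac: (-351/25384)·(-4/5) + 138/3173·161/45 = 1/6 ✓
b·c³: 70725/50768·8/125 + (-351/25384)·(-4913/729) + 138/3173·(-12167/1728) = -1698107/13707360 ≠ 1/4 ⇒ order 3.
b·(c∘Ac): (-351/25384)·68/45 + 138/3173·(-3703/540) = -45568/142785 ≠ 1/8
b·Ac²: (-351/25384)·(-8/25) + 138/3173·(-14612/2025) = -26507/85671 ≠ 1/12
b·A²c: 138/3173·8/5 = 1104/15865 ≠ 1/24

3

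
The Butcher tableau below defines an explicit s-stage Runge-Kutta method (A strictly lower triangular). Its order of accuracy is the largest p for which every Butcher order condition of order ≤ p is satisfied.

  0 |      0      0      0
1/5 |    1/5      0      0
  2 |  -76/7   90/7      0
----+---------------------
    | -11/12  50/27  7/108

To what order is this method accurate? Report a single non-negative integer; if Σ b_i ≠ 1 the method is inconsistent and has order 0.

b = (-11/12, 50/27, 7/108)
c = (0, 1/5, 2)
Ac = (0, 0, 18/7)
Σ b_i: (-11/12)·1 + 50/27·1 + 7/108·1 = 1 ✓
b·c: 50/27·1/5 + 7/108·2 = 1/2 ✓
b·c²: 50/27·1/25 + 7/108·4 = 1/3 ✓
b·Ac: 7/108·18/7 = 1/6 ✓; 3 stages ⇒ order 3.

3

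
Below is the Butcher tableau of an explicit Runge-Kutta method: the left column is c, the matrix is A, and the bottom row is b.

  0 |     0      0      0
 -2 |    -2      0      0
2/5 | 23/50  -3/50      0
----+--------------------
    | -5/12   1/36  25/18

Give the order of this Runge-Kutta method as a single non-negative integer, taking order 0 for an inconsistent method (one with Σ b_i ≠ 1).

b = (-5/12, 1/36, 25/18)
c = (0, -2, 2/5)
Ac = (0, 0, 3/25)
Σ b_i: (-5/12)·1 + 1/36·1 + 25/18·1 = 1 ✓
b·c: 1/36·(-2) + 25/18·2/5 = 1/2 ✓
b·c²: 1/36·4 + 25/18·4/25 = 1/3 ✓
b·Ac: 25/18·3/25 = 1/6 ✓; 3 stages ⇒ order 3.

3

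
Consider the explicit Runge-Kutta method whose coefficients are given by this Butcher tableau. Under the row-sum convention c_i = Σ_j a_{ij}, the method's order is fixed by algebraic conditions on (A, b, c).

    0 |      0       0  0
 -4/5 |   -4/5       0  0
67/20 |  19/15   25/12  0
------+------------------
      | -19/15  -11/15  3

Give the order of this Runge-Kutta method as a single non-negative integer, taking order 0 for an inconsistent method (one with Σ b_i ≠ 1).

1

b = (-19/15, -11/15, 3)
c = (0, -4/5, 67/20)
Ac = (0, 0, -5/3)
Σ b_i: (-19/15)·1 + (-11/15)·1 + 3·1 = 1 ✓
b·c: (-11/15)·(-4/5) + 3·67/20 = 3191/300 ≠ 1/2 ⇒ order 1.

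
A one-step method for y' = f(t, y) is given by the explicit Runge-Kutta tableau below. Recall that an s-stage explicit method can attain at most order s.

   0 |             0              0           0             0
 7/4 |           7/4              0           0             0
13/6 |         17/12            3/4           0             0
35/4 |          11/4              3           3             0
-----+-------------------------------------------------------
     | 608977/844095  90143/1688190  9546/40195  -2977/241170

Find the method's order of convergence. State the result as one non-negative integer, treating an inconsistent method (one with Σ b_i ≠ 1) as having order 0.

b = (608977/844095, 90143/1688190, 9546/40195, -2977/241170)
c = (0, 7/4, 13/6, 35/4)
Ac = (0, 0, 21/16, 47/4)
Σ b_i: 608977/844095·1 + 90143/1688190·1 + 9546/40195·1 + (-2977/241170)·1 = 1 ✓
b·c: 90143/1688190·7/4 + 9546/40195·13/6 + (-2977/241170)·35/4 = 1/2 ✓
b·c²: 90143/1688190·49/16 + 9546/40195·169/36 + (-2977/241170)·1225/16 = 1/3 ✓
b·Ac: 9546/40195·21/16 + (-2977/241170)·47/4 = 1/6 ✓
b·c³: 90143/1688190·343/64 + 9546/40195·2197/216 + (-2977/241170)·42875/64 = -12890597/2315232 ≠ 1/4 ⇒ order 3.
b·(c∘Ac): 9546/40195·91/32 + (-2977/241170)·1645/16 = -2291107/3858720 ≠ 1/8
b·Ac²: 9546/40195·147/64 + (-2977/241170)·1117/48 = 298937/1157616 ≠ 1/12
b·A²c: (-2977/241170)·63/16 = -62517/1286240 ≠ 1/24

3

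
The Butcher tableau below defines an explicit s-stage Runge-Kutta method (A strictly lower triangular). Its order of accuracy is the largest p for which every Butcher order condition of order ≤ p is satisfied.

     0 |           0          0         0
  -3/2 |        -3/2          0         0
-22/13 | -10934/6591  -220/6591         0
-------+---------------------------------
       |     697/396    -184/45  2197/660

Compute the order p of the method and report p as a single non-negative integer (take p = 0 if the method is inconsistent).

3

b = (697/396, -184/45, 2197/660)
c = (0, -3/2, -22/13)
Ac = (0, 0, 110/2197)
Σ b_i: 697/396·1 + (-184/45)·1 + 2197/660·1 = 1 ✓
b·c: (-184/45)·(-3/2) + 2197/660·(-22/13) = 1/2 ✓
b·c²: (-184/45)·9/4 + 2197/660·484/169 = 1/3 ✓
b·Ac: 2197/660·110/2197 = 1/6 ✓; 3 stages ⇒ order 3.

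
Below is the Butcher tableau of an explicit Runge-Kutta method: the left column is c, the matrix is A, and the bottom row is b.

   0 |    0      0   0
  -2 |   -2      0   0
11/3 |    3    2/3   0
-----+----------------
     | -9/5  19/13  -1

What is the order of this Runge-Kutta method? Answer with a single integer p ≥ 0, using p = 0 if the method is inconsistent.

b = (-9/5, 19/13, -1)
c = (0, -2, 11/3)
Ac = (0, 0, -4/3)
Σ b_i: (-9/5)·1 + 19/13·1 + (-1)·1 = -87/65 ≠ 1 ⇒ order 0.

0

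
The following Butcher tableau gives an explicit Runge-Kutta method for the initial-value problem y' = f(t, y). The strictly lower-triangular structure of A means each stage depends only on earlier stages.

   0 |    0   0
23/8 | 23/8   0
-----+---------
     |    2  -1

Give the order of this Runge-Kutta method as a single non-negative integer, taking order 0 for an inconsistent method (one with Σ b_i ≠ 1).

b = (2, -1)
c = (0, 23/8)
Σ b_i: 2·1 + (-1)·1 = 1 ✓
b·c: (-1)·23/8 = -23/8 ≠ 1/2 ⇒ order 1.

1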